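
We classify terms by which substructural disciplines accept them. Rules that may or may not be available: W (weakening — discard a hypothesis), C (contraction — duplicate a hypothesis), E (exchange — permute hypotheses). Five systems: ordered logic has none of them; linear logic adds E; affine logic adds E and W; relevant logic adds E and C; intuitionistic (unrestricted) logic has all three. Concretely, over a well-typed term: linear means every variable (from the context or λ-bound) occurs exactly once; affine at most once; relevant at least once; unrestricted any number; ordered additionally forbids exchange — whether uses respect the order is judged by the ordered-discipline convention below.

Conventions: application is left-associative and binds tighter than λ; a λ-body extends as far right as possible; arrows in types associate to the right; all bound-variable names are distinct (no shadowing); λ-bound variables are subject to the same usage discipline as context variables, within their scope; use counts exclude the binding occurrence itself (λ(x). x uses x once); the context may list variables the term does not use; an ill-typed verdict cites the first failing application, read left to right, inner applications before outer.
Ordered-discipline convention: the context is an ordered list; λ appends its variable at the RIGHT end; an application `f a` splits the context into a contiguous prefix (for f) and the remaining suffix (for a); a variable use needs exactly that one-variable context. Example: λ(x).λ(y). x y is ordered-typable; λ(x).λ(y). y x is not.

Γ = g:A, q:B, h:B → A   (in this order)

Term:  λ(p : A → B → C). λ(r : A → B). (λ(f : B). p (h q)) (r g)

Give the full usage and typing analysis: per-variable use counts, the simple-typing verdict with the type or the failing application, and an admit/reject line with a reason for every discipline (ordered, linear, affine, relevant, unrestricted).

counts: g ×1; q ×1; h ×1; p (bound) ×1; r (bound) ×1; f (bound) ×0
uses in reading order: p, h, q, r, g
typing: well-typed — term : (A → B → C) → (A → B) → B → C
ordered: ✗ — needs weakening: f unused
linear: ✗ — needs weakening: f unused
affine: ✓ — g, q, h, p, r, f: no repeats, contraction unneeded
relevant: ✗ — needs weakening: f unused
unrestricted: ✓ — type-checks ((A → B → C) → (A → B) → B → C) and nothing is barred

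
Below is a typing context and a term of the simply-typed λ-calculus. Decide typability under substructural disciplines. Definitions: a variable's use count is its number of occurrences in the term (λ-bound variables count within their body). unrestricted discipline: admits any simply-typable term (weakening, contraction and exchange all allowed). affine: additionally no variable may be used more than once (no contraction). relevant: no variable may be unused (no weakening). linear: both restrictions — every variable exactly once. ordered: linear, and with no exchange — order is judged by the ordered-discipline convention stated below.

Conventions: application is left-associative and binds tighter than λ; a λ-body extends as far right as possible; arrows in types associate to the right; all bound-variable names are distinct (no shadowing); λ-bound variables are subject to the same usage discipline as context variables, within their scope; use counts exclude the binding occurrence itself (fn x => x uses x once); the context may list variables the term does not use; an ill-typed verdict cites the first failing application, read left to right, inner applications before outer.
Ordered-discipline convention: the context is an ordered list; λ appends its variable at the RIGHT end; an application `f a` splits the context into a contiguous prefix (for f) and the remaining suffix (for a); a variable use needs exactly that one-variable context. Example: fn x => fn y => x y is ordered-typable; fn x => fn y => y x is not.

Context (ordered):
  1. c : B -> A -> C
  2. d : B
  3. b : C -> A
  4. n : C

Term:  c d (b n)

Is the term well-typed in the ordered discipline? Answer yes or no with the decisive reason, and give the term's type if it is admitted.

yes — single-use (c, d, b, n), ordered derivation ok; term : C
use counts: c: 1×, d: 1×, b: 1×, n: 1×
uses in reading order: c, d, b, n
typing: ✓ — C
across the five disciplines: ordered ✓ | linear ✓ | affine ✓ | relevant ✓ | unrestricted ✓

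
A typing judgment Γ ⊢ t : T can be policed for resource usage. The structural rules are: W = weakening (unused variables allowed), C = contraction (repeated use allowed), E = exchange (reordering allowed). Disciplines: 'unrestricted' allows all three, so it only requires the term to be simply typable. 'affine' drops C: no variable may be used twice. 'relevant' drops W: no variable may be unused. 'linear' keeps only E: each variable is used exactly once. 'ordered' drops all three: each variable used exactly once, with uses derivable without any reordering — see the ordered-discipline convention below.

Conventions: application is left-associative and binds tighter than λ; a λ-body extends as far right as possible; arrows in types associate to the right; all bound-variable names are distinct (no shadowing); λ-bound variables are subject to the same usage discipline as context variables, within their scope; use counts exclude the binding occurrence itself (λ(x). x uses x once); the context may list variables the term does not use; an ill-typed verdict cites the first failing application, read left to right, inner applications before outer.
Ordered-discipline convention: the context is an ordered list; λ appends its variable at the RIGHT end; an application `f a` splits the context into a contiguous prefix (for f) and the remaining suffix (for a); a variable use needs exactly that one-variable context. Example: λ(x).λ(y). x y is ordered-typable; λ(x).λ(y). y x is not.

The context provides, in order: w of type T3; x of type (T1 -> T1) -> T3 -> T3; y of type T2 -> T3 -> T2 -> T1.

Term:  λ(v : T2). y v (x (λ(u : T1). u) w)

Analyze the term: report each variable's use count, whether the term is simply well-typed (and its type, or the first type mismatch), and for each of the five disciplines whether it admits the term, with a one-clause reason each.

counts: w ×1; x ×1; y ×1; v [bound] ×1; u [bound] ×1
uses in reading order: y, v, x, u, w
typing: well-typed — term : T2 -> T2 -> T1
ordered: ✗ — no contiguous prefix/suffix split fits y, v, x, u, w
linear: ✓ — each of w, x, y, v, u used exactly once
affine: ✓ — w, x, y, v, u: no repeats, contraction unneeded
relevant: ✓ — w, x, y, v, u: all used, weakening unneeded
unrestricted: ✓ — type-checks (T2 -> T2 -> T1) and nothing is barred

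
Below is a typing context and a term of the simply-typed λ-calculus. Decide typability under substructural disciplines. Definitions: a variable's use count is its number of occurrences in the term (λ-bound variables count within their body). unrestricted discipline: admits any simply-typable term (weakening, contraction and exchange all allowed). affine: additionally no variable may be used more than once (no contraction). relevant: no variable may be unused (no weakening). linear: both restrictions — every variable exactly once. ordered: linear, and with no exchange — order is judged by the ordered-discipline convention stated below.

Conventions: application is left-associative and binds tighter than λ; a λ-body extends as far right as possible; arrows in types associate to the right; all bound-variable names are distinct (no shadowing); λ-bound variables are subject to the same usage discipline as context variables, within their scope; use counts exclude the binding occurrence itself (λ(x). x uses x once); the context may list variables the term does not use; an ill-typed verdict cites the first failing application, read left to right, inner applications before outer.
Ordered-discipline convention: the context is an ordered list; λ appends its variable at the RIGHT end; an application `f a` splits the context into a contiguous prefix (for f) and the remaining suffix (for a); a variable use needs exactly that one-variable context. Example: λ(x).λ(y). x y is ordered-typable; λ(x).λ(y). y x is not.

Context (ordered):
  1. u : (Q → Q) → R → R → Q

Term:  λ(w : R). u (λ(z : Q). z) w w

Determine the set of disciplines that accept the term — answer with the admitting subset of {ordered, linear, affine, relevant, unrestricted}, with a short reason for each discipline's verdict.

accepted by: relevant, unrestricted
usage: u ×1, w (bound) ×2, z (bound) ×1
uses in reading order: u, z, w, w
typing: the term checks, with type R → Q
ordered: ✗, needs contraction — w ×2
linear: ✗, needs contraction — w ×2
affine: ✗, needs contraction — w ×2
relevant: ✓, u, w, z: all used, weakening unneeded
unrestricted: ✓, type-checks (R → Q) and nothing is barred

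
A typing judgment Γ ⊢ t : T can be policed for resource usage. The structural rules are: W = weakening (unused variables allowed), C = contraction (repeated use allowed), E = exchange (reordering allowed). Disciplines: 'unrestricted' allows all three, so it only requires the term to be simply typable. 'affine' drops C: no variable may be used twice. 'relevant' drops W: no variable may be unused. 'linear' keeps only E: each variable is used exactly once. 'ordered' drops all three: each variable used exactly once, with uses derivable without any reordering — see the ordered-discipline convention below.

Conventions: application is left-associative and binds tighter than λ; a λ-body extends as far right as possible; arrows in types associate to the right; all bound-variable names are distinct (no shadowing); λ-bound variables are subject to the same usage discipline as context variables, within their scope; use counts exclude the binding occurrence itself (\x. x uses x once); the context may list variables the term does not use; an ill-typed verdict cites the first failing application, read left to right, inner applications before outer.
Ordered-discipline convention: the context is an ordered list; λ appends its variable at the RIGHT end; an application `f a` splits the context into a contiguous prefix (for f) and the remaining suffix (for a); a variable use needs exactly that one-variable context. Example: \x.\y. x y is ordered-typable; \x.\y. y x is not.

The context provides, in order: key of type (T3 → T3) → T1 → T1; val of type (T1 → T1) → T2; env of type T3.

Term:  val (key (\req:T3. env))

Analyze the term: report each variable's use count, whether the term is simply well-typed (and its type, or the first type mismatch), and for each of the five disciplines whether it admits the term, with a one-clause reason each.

counts: key=1; val=1; env=1; req (λ-bound)=0
use order (left to right): val, key, env
typing: the term checks, with type T2
ordered: ✗, unused: req — weakening required
linear: ✗, unused: req — weakening required
affine: ✓, none of key, val, env, req used more than once
relevant: ✗, unused: req — weakening required
unrestricted: ✓, typability at T2 is all that's needed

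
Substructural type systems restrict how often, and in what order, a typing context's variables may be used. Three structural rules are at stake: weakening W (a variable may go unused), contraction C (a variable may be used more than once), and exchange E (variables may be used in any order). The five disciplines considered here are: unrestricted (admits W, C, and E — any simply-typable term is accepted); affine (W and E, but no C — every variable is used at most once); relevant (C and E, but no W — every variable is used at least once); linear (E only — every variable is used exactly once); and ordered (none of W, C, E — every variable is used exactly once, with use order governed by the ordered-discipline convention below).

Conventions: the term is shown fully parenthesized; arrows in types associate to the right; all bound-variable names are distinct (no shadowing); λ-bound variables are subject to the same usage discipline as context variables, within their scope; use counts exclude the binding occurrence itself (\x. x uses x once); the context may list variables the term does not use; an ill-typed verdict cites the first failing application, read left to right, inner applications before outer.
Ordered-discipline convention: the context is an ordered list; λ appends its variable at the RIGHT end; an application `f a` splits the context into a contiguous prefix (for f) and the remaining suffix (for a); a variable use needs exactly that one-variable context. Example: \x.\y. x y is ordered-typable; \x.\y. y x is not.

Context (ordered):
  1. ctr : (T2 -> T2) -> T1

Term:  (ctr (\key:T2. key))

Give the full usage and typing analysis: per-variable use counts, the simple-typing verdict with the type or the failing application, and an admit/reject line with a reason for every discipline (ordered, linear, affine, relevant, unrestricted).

variable uses: ctr: 1, key [bound]: 1
uses in reading order: ctr, key
typing: well-typed at T1
ordered: ✓ — ctr, key: once each, no exchange needed
linear: ✓ — ctr, key: one use apiece
affine: ✓ — at most one use each (ctr, key)
relevant: ✓ — every one of ctr, key appears
unrestricted: ✓ — well-typed at T1; no restrictions here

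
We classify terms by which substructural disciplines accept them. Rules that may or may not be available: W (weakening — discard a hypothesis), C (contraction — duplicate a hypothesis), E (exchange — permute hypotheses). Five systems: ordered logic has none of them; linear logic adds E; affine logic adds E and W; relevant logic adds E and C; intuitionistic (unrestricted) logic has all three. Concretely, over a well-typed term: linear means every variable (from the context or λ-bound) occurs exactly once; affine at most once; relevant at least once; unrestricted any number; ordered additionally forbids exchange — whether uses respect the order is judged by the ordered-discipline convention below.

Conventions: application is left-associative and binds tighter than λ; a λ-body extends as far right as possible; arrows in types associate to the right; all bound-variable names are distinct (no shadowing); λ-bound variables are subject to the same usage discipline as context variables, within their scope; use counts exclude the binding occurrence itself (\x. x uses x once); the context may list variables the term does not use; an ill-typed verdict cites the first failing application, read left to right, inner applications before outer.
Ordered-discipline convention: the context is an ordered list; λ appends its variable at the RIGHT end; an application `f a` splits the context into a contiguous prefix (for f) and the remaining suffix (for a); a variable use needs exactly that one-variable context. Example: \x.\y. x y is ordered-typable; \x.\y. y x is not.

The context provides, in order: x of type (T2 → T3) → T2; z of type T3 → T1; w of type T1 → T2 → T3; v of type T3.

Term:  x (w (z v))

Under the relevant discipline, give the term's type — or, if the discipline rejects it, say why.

term : T2
counts: x ×1, z ×1, w ×1, v ×1
use order (left to right): x, w, z, v
typing: ✓ — T2
per-discipline verdicts: ordered ✗ | linear ✓ | affine ✓ | relevant ✓ | unrestricted ✓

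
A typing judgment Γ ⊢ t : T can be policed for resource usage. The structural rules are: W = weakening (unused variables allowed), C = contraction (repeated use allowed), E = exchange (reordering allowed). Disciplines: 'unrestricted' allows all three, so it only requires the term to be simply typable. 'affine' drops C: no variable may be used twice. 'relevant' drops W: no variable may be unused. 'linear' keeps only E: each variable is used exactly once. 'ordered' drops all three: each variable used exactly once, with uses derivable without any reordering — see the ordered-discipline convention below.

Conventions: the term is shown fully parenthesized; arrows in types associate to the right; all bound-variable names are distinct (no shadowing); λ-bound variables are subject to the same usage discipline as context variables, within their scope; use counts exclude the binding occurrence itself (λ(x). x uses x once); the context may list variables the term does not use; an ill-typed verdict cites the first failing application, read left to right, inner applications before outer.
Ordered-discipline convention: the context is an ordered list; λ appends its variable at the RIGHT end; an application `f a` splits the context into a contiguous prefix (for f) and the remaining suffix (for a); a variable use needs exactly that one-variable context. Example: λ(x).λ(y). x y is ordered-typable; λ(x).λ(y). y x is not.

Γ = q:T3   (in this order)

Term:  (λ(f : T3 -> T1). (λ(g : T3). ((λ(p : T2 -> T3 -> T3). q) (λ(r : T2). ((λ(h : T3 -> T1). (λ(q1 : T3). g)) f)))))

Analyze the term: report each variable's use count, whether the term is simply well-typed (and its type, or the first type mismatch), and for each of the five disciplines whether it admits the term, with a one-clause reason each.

use counts: q=1; f [bound]=1; g [bound]=1; p [bound]=0; r [bound]=0; h [bound]=0; q1 [bound]=0
use order (left to right): q, g, f
typing: ✓ — (T3 -> T1) -> T3 -> T3
ordered ✗ (p, r, h, q1 never used (weakening))
linear ✗ (p, r, h, q1 never used (weakening))
affine ✓ (no duplicate uses among q, f, g, p, r, h, q1)
relevant ✗ (p, r, h, q1 never used (weakening))
unrestricted ✓ (simply typable at (T3 -> T1) -> T3 -> T3; W, C, E all held)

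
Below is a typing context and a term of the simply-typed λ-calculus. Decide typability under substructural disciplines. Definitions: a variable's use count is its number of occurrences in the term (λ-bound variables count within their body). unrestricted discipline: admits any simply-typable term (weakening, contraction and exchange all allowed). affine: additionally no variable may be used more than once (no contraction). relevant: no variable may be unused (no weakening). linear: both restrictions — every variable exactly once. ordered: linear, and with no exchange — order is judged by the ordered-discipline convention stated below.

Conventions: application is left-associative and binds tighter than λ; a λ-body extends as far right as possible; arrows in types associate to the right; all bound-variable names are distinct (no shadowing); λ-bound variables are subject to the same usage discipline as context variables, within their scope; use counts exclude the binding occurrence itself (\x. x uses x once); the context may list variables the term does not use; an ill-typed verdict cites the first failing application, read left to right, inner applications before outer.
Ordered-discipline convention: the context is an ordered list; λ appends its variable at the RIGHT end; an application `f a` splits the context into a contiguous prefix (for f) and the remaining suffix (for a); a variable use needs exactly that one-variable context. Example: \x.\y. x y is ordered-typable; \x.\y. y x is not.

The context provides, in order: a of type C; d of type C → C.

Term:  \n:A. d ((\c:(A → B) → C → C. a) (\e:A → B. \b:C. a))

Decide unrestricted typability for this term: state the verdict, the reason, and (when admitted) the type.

yes — simply typable at A → C; W, C, E all held; term : A → C
counts: a ×2, d ×1, n (λ-bound) ×0, c (λ-bound) ×0, e (λ-bound) ×0, b (λ-bound) ×0
use order (left to right): d, a, a
typing: well-typed at A → C
all disciplines: ordered ✗ · linear ✗ · affine ✗ · relevant ✗ · unrestricted ✓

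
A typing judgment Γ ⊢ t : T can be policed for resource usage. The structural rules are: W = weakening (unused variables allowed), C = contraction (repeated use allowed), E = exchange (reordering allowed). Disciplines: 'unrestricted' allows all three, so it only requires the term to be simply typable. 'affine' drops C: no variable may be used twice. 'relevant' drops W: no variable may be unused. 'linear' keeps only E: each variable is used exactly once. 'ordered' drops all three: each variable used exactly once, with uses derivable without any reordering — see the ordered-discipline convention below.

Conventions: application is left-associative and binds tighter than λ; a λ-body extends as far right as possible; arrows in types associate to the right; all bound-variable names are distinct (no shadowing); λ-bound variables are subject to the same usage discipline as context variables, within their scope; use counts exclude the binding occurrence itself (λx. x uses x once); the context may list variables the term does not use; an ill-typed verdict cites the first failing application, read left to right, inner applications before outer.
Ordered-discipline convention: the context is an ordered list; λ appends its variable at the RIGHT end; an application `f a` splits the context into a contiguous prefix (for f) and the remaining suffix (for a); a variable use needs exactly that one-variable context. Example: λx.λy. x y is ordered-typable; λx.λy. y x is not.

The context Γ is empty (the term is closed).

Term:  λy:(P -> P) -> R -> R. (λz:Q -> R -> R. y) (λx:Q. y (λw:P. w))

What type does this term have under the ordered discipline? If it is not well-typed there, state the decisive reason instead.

not well-typed under ordered — uses contraction: y ×2; unused: z, x — weakening required
use counts: y [bound]=2, z [bound]=0, x [bound]=0, w [bound]=1
left-to-right use order: y, y, w
typing: well-typed — term : ((P -> P) -> R -> R) -> (P -> P) -> R -> R
across the five disciplines: ordered ✗ | linear ✗ | affine ✗ | relevant ✗ | unrestricted ✓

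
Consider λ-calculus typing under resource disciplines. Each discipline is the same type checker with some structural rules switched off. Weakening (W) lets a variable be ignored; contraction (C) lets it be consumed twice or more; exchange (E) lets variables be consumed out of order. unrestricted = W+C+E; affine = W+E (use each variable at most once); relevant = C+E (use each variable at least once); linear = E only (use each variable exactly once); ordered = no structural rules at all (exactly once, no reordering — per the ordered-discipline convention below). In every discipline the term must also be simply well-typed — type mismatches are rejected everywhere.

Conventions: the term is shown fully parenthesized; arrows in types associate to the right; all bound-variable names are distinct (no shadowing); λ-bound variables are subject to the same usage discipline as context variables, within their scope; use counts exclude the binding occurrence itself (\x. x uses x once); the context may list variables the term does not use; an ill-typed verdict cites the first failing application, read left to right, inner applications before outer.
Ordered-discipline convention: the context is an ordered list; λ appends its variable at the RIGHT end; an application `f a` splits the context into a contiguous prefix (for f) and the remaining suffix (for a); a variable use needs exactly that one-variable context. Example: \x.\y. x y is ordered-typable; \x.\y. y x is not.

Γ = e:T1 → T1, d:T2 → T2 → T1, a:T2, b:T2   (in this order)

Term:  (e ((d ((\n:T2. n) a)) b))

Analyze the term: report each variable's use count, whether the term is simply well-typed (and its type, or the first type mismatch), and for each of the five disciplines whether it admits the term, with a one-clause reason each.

usage: e=1; d=1; a=1; b=1; n [bound]=1
left-to-right use order: e, d, n, a, b
typing: the term checks, with type T1
ordered: ✓ — single-use (e, d, a, b, n), ordered derivation ok
linear: ✓ — each of e, d, a, b, n used exactly once
affine: ✓ — at most one use each (e, d, a, b, n)
relevant: ✓ — none of e, d, a, b, n goes unused
unrestricted: ✓ — typability at T1 is all that's needed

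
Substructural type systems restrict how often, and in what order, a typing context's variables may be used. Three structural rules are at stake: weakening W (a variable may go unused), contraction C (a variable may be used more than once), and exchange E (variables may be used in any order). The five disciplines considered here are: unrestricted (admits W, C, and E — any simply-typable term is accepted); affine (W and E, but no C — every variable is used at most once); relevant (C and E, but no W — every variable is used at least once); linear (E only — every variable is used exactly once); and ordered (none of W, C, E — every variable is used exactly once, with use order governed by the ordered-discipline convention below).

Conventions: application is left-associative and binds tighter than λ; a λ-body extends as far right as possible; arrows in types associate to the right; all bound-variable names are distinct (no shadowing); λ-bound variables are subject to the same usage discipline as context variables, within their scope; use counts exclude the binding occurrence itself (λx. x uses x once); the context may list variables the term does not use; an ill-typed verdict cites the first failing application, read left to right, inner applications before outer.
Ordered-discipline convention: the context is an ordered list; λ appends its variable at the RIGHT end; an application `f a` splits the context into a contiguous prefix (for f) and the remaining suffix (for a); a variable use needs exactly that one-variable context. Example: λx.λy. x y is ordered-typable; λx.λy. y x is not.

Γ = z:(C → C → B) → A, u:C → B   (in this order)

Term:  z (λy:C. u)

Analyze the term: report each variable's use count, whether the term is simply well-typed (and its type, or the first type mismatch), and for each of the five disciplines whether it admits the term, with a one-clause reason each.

variable uses: z ×1, u ×1, y (λ-bound) ×0
order of uses: z, u
typing: well-typed — term : A
ordered ✗ (needs weakening: y unused)
linear ✗ (needs weakening: y unused)
affine ✓ (no duplicate uses among z, u, y)
relevant ✗ (needs weakening: y unused)
unrestricted ✓ (type-checks (A) and nothing is barred)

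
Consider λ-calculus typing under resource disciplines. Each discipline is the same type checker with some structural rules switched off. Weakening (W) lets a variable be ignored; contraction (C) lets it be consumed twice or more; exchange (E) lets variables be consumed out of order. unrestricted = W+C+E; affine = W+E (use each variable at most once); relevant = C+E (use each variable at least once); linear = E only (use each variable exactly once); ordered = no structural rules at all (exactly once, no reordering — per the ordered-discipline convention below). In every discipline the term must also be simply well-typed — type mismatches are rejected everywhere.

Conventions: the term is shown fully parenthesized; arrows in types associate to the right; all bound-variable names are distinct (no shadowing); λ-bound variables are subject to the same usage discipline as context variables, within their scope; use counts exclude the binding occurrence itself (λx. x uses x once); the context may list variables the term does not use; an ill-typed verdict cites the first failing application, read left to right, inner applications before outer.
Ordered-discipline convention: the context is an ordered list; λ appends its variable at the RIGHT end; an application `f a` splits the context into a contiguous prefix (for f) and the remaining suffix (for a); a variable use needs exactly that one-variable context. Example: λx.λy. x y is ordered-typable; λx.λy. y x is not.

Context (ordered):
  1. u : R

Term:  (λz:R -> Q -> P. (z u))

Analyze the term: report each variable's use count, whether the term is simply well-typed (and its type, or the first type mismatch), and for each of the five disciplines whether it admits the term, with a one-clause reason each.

usage: u=1; z [bound]=1
order of uses: z, u
typing: well-typed — term : (R -> Q -> P) -> Q -> P
ordered: ✗, use order z, u needs exchange
linear: ✓, each of u, z used exactly once
affine: ✓, no duplicate uses among u, z
relevant: ✓, at least one use each (u, z)
unrestricted: ✓, well-typed at (R -> Q -> P) -> Q -> P; no restrictions here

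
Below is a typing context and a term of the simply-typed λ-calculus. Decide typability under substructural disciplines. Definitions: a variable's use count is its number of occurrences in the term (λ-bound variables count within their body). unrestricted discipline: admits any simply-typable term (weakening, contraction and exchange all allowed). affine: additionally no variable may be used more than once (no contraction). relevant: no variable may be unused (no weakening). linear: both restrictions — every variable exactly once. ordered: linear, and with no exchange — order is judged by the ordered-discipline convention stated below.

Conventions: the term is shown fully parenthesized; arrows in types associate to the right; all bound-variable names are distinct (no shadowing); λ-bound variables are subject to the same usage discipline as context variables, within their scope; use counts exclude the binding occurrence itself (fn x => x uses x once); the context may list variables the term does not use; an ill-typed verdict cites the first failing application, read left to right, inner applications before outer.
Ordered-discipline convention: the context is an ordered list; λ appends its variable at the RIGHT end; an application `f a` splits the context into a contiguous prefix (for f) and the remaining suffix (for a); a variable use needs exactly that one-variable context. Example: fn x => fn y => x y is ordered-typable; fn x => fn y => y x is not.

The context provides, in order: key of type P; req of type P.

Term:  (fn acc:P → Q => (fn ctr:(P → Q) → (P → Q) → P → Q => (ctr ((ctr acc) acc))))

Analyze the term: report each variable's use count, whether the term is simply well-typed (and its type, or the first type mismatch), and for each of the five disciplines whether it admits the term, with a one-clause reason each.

variable uses: key: 0×, req: 0×, acc (λ-bound): 2×, ctr (λ-bound): 2×
use order (left to right): ctr, ctr, acc, acc
typing: well-typed — term : (P → Q) → ((P → Q) → (P → Q) → P → Q) → (P → Q) → P → Q
ordered: ✗ — needs contraction — acc ×2, ctr ×2; unused: key, req — weakening required
linear: ✗ — needs contraction — acc ×2, ctr ×2; unused: key, req — weakening required
affine: ✗ — needs contraction — acc ×2, ctr ×2
relevant: ✗ — unused: key, req — weakening required
unrestricted: ✓ — well-typed at (P → Q) → ((P → Q) → (P → Q) → P → Q) → (P → Q) → P → Q; no restrictions here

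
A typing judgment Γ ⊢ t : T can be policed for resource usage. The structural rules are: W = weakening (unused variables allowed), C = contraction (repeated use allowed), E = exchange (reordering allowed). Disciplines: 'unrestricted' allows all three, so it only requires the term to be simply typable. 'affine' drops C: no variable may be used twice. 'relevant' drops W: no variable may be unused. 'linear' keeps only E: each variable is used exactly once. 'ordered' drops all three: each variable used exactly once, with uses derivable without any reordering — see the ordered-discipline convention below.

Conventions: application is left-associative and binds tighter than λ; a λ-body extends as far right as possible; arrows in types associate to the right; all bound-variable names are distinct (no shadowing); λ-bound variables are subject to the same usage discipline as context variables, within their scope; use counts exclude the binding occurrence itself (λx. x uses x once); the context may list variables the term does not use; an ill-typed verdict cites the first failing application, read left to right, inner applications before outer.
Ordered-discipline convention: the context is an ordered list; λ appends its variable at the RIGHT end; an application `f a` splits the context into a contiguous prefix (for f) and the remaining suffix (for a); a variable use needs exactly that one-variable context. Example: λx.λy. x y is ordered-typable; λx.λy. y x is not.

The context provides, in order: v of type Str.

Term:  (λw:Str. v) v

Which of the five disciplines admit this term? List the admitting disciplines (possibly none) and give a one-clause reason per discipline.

admitted in: unrestricted
variable uses: v: 2×; w [bound]: 0×
use order (left to right): v, v
typing: well-typed — term : Str
ordered ✗ (uses contraction: v ×2; unused: w — weakening required)
linear ✗ (uses contraction: v ×2; unused: w — weakening required)
affine ✗ (uses contraction: v ×2)
relevant ✗ (unused: w — weakening required)
unrestricted ✓ (typability at Str is all that's needed)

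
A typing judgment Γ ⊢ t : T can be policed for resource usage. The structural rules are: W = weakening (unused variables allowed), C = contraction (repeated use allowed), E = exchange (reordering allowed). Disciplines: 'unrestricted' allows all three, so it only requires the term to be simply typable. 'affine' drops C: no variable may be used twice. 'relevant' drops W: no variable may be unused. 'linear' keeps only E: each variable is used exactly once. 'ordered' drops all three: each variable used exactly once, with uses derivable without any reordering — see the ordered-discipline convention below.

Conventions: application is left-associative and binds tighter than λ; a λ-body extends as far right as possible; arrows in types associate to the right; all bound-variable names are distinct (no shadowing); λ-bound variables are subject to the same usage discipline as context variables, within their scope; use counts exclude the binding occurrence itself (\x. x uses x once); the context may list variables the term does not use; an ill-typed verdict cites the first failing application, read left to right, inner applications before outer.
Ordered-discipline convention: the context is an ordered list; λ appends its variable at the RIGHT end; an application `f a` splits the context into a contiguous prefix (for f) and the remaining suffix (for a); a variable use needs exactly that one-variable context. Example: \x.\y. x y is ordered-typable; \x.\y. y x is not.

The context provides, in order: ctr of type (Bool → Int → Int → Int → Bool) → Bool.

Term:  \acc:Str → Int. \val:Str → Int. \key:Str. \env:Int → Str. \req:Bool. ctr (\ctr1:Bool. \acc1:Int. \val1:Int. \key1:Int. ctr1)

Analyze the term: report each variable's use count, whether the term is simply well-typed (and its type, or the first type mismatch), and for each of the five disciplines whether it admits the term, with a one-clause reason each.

usage: ctr=1; acc [bound]=0; val [bound]=0; key [bound]=0; env [bound]=0; req [bound]=0; ctr1 [bound]=1; acc1 [bound]=0; val1 [bound]=0; key1 [bound]=0
order of uses: ctr, ctr1
typing: well-typed — term : (Str → Int) → (Str → Int) → Str → (Int → Str) → Bool → Bool
ordered ✗ (needs weakening: acc, val, key, env, req, acc1, val1, key1 unused)
linear ✗ (needs weakening: acc, val, key, env, req, acc1, val1, key1 unused)
affine ✓ (ctr, acc, val, key, env, req, ctr1, acc1, val1, key1: no repeats, contraction unneeded)
relevant ✗ (needs weakening: acc, val, key, env, req, acc1, val1, key1 unused)
unrestricted ✓ (typability at (Str → Int) → (Str → Int) → Str → (Int → Str) → Bool → Bool is all that's needed)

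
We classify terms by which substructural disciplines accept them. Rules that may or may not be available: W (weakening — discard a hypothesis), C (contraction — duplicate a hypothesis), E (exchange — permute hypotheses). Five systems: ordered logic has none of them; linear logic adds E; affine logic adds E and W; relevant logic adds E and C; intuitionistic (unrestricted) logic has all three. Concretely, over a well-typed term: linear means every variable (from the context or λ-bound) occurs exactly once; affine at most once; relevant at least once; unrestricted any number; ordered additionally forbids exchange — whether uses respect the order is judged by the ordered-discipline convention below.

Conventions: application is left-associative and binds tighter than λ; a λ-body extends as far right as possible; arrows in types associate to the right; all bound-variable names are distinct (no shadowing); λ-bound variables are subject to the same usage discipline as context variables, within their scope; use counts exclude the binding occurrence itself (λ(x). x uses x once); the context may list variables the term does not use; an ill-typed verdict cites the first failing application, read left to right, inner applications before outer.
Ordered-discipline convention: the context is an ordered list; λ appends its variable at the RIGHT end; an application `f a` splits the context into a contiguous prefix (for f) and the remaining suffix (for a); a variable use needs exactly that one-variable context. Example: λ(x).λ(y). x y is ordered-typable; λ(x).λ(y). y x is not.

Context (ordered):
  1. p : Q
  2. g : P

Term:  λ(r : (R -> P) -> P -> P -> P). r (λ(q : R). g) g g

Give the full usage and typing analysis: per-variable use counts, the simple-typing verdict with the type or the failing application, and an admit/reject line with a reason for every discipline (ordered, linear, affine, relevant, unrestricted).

use counts: p ×0; g ×3; r (λ-bound) ×1; q (λ-bound) ×0
uses in reading order: r, g, g, g
typing: well-typed at ((R -> P) -> P -> P -> P) -> P
ordered: ✗ — uses contraction: g ×3; p, q left unused
linear: ✗ — uses contraction: g ×3; p, q left unused
affine: ✗ — uses contraction: g ×3
relevant: ✗ — p, q left unused
unrestricted: ✓ — typability at ((R -> P) -> P -> P -> P) -> P is all that's needed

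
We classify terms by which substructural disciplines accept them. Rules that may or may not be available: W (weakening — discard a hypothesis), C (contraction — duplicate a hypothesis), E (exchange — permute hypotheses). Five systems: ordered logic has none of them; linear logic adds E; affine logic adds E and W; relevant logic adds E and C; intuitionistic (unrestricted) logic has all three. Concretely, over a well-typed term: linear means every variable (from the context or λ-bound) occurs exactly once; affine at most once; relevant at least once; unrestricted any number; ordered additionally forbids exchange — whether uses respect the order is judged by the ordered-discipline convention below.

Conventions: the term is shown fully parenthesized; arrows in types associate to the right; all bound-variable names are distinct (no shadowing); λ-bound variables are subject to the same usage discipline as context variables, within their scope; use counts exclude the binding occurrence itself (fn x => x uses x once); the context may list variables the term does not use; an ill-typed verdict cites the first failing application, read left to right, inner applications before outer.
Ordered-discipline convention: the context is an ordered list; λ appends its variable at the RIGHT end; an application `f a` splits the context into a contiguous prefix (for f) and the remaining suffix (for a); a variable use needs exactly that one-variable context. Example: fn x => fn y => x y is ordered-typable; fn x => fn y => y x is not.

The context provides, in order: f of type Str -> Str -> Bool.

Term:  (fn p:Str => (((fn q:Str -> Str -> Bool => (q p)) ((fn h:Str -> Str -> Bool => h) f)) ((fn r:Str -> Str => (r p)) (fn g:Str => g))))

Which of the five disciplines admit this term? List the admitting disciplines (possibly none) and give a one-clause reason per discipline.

admitted in: relevant, unrestricted
use counts: f=1; p [bound]=2; q [bound]=1; h [bound]=1; r [bound]=1; g [bound]=1
uses in reading order: q, p, h, f, r, p, g
typing: ✓ — Str -> Bool
ordered: ✗ — p ×2 used more than once (contraction)
linear: ✗ — p ×2 used more than once (contraction)
affine: ✗ — p ×2 used more than once (contraction)
relevant: ✓ — none of f, p, q, h, r, g goes unused
unrestricted: ✓ — simply typable at Str -> Bool; W, C, E all held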